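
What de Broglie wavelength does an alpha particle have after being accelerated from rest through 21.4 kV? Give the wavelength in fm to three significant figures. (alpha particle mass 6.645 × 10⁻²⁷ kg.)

λ = 69.4 fm

KE = 2eV = 2 × 1.602 × 10⁻¹⁹ × 2.140 × 10⁴ = 6.857 × 10⁻¹⁵ J.
p = √(2mKE) = √(2 × 6.645 × 10⁻²⁷ × 6.857 × 10⁻¹⁵) = 9.546 × 10⁻²¹ kg·m/s.
λ = h/p = 6.626 × 10⁻³⁴ / 9.546 × 10⁻²¹ = 6.94 × 10⁻¹⁴ m = 69.4 fm.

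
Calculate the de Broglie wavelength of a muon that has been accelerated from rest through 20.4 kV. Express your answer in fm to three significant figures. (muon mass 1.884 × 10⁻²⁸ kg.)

λ = 597 fm

KE = eV = 1.602 × 10⁻¹⁹ × 2.040 × 10⁴ = 3.268 × 10⁻¹⁵ J.
p = √(2mKE) = √(2 × 1.884 × 10⁻²⁸ × 3.268 × 10⁻¹⁵) = 1.110 × 10⁻²¹ kg·m/s.
λ = h/p = 6.626 × 10⁻³⁴ / 1.110 × 10⁻²¹ = 5.97 × 10⁻¹³ m = 597 fm.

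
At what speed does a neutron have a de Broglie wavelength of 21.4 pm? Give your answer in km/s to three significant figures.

v = 18.5 km/s

p = h/λ = 6.626 × 10⁻³⁴ / 2.140 × 10⁻¹¹ = 3.096 × 10⁻²³ kg·m/s.
v = p/m = 3.096 × 10⁻²³ / 1.675 × 10⁻²⁷ = 1.85 × 10⁴ m/s = 18.5 km/s.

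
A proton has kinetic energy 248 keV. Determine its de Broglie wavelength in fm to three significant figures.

KE = 248 keV = 3.973 × 10⁻¹⁴ J.
p = √(2mKE) = √(2 × 1.673 × 10⁻²⁷ × 3.973 × 10⁻¹⁴) = 1.153 × 10⁻²⁰ kg·m/s.
λ = h/p = 6.626 × 10⁻³⁴ / 1.153 × 10⁻²⁰ = 5.75 × 10⁻¹⁴ m = 57.5 fm.

λ = 57.5 fm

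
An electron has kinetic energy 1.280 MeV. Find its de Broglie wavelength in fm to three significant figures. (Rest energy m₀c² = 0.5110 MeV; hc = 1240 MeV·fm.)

λ = 722 fm

Total energy E = KE + m₀c² = 1.280 + 0.5110 = 1.7910 MeV.
(pc)² = E² − (m₀c²)² = (1.7910)² − (0.5110)² = 2.947 MeV², so pc = 1.717 MeV.
λ = hc/(pc) = 1240 MeV·fm / 1.717 MeV = 722 fm.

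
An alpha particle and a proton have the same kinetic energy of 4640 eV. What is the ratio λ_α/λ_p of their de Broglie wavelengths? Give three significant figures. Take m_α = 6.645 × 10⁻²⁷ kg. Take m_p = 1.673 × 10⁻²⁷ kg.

At fixed KE, p = √(2mKE) so λ = h/p ∝ 1/√m.
λ_α/λ_p = √(m_p/m_α) = √(1.673 × 10⁻²⁷/6.645 × 10⁻²⁷) = √(0.2518) = 0.502.

λ_α/λ_p = 0.502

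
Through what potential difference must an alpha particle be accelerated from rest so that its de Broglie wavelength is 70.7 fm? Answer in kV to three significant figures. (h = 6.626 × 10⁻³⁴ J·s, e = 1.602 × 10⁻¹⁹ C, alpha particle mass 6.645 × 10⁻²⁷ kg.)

p = h/λ = 6.626 × 10⁻³⁴ / 7.070 × 10⁻¹⁴ = 9.372 × 10⁻²¹ kg·m/s.
KE = p²/(2m) = 6.609 × 10⁻¹⁵ J.
V = KE/2e = 6.609 × 10⁻¹⁵ / (2 × 1.602 × 10⁻¹⁹) = 20.6 kV.

V = 20.6 kV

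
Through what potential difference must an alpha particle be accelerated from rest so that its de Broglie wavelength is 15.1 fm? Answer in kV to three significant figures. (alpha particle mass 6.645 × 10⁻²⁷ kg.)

V = 452 kV

p = h/λ = 6.626 × 10⁻³⁴ / 1.510 × 10⁻¹⁴ = 4.388 × 10⁻²⁰ kg·m/s.
KE = p²/(2m) = 1.449 × 10⁻¹³ J.
V = KE/2e = 1.449 × 10⁻¹³ / (2 × 1.602 × 10⁻¹⁹) = 452 kV.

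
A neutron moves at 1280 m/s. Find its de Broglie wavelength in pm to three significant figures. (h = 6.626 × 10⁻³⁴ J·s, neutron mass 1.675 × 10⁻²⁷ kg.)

p = mv = 1.675 × 10⁻²⁷ × 1280 = 2.144 × 10⁻²⁴ kg·m/s.
λ = h/p = 6.626 × 10⁻³⁴ / 2.144 × 10⁻²⁴ = 3.09 × 10⁻¹⁰ m = 309 pm.

λ = 309 pm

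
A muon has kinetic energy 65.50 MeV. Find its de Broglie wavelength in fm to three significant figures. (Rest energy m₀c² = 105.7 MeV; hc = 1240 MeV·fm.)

λ = 9.21 fm

Total energy E = KE + m₀c² = 65.50 + 105.7 = 171.20 MeV.
(pc)² = E² − (m₀c²)² = (171.20)² − (105.7)² = 1.814 × 10⁴ MeV², so pc = 134.7 MeV.
λ = hc/(pc) = 1240 MeV·fm / 134.7 MeV = 9.21 fm.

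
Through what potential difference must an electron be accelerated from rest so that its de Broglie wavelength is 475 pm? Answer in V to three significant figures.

V = 6.67 V

p = h/λ = 6.626 × 10⁻³⁴ / 4.750 × 10⁻¹⁰ = 1.395 × 10⁻²⁴ kg·m/s.
KE = p²/(2m) = 1.068 × 10⁻¹⁸ J.
V = KE/e = 1.068 × 10⁻¹⁸ / (1.602 × 10⁻¹⁹) = 6.67 V.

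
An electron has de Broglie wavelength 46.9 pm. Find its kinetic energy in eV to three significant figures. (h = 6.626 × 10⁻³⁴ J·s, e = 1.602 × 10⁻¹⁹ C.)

KE = 684 eV

p = h/λ = 6.626 × 10⁻³⁴ / 4.690 × 10⁻¹¹ = 1.413 × 10⁻²³ kg·m/s.
KE = p²/(2m) = (1.413 × 10⁻²³)² / (2 × 9.109 × 10⁻³¹) = 1.096 × 10⁻¹⁶ J = 684 eV.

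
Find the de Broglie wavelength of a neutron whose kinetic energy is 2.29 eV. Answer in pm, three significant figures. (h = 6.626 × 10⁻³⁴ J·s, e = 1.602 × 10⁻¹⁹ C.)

KE = 2.29 eV = 3.669 × 10⁻¹⁹ J.
p = √(2mKE) = √(2 × 1.675 × 10⁻²⁷ × 3.669 × 10⁻¹⁹) = 3.506 × 10⁻²³ kg·m/s.
λ = h/p = 6.626 × 10⁻³⁴ / 3.506 × 10⁻²³ = 1.89 × 10⁻¹¹ m = 18.9 pm.

λ = 18.9 pm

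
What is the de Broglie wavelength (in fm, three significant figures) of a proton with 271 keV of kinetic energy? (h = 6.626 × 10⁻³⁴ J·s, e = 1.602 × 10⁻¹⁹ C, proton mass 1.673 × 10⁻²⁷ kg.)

KE = 271 keV = 4.341 × 10⁻¹⁴ J.
p = √(2mKE) = √(2 × 1.673 × 10⁻²⁷ × 4.341 × 10⁻¹⁴) = 1.205 × 10⁻²⁰ kg·m/s.
λ = h/p = 6.626 × 10⁻³⁴ / 1.205 × 10⁻²⁰ = 5.50 × 10⁻¹⁴ m = 55.0 fm.

λ = 55.0 fm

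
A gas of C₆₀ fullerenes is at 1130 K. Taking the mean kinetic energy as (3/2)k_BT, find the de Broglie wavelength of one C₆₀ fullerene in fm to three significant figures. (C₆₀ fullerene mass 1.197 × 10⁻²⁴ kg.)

λ = 2800 fm

KE = (3/2)k_BT = 1.5 × 1.381 × 10⁻²³ × 1130 = 2.341 × 10⁻²⁰ J.
p = √(2mKE) = √(2 × 1.197 × 10⁻²⁴ × 2.341 × 10⁻²⁰) = 2.367 × 10⁻²² kg·m/s.
λ = h/p = 2.80 × 10⁻¹² m = 2800 fm.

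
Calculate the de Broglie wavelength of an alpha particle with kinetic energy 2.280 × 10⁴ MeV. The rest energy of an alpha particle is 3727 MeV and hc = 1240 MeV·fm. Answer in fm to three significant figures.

Total energy E = KE + m₀c² = 2.280 × 10⁴ + 3727 = 26527 MeV.
(pc)² = E² − (m₀c²)² = (26527)² − (3727)² = 6.898 × 10⁸ MeV², so pc = 2.626 × 10⁴ MeV.
λ = hc/(pc) = 1240 MeV·fm / 2.626 × 10⁴ MeV = 0.0472 fm.

λ = 0.0472 fm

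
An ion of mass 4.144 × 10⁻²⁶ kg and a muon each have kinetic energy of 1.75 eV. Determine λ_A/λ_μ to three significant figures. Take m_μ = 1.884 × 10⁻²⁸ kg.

λ_A/λ_μ = 0.0674

At fixed KE, p = √(2mKE) so λ = h/p ∝ 1/√m.
λ_A/λ_μ = √(m_μ/m_A) = √(1.884 × 10⁻²⁸/4.144 × 10⁻²⁶) = √(4.546 × 10⁻³) = 0.0674.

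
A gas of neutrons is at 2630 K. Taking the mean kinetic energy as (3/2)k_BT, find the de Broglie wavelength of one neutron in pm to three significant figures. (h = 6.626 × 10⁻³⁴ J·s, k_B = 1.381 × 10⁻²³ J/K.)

λ = 49.0 pm

KE = (3/2)k_BT = 1.5 × 1.381 × 10⁻²³ × 2630 = 5.448 × 10⁻²⁰ J.
p = √(2mKE) = √(2 × 1.675 × 10⁻²⁷ × 5.448 × 10⁻²⁰) = 1.351 × 10⁻²³ kg·m/s.
λ = h/p = 4.90 × 10⁻¹¹ m = 49.0 pm.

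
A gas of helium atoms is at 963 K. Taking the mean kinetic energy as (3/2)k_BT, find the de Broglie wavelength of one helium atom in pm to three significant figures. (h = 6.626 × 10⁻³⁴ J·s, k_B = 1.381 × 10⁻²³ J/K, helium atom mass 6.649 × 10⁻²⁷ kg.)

KE = (3/2)k_BT = 1.5 × 1.381 × 10⁻²³ × 963 = 1.995 × 10⁻²⁰ J.
p = √(2mKE) = √(2 × 6.649 × 10⁻²⁷ × 1.995 × 10⁻²⁰) = 1.629 × 10⁻²³ kg·m/s.
λ = h/p = 4.07 × 10⁻¹¹ m = 40.7 pm.

λ = 40.7 pm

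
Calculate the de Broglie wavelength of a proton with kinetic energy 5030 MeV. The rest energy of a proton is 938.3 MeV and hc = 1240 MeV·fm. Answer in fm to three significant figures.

Total energy E = KE + m₀c² = 5030 + 938.3 = 5968.3 MeV.
(pc)² = E² − (m₀c²)² = (5968.3)² − (938.3)² = 3.474 × 10⁷ MeV², so pc = 5894 MeV.
λ = hc/(pc) = 1240 MeV·fm / 5894 MeV = 0.210 fm.

λ = 0.210 fm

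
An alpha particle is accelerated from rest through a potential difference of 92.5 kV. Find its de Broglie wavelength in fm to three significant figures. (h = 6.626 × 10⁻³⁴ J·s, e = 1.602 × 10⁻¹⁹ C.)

KE = 2eV = 2 × 1.602 × 10⁻¹⁹ × 9.250 × 10⁴ = 2.964 × 10⁻¹⁴ J.
p = √(2mKE) = √(2 × 6.645 × 10⁻²⁷ × 2.964 × 10⁻¹⁴) = 1.985 × 10⁻²⁰ kg·m/s.
λ = h/p = 6.626 × 10⁻³⁴ / 1.985 × 10⁻²⁰ = 3.34 × 10⁻¹⁴ m = 33.4 fm.

λ = 33.4 fm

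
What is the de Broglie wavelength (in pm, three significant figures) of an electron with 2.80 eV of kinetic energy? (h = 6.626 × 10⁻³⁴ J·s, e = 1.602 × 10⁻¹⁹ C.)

λ = 733 pm

KE = 2.80 eV = 4.486 × 10⁻¹⁹ J.
p = √(2mKE) = √(2 × 9.109 × 10⁻³¹ × 4.486 × 10⁻¹⁹) = 9.040 × 10⁻²⁵ kg·m/s.
λ = h/p = 6.626 × 10⁻³⁴ / 9.040 × 10⁻²⁵ = 7.33 × 10⁻¹⁰ m = 733 pm.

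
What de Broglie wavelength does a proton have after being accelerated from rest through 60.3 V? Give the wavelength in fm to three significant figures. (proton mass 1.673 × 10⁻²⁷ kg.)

KE = eV = 1.602 × 10⁻¹⁹ × 60.30 = 9.660 × 10⁻¹⁸ J.
p = √(2mKE) = √(2 × 1.673 × 10⁻²⁷ × 9.660 × 10⁻¹⁸) = 1.798 × 10⁻²² kg·m/s.
λ = h/p = 6.626 × 10⁻³⁴ / 1.798 × 10⁻²² = 3.69 × 10⁻¹² m = 3690 fm.

λ = 3690 fm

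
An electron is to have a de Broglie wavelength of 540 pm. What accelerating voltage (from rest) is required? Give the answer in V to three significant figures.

p = h/λ = 6.626 × 10⁻³⁴ / 5.400 × 10⁻¹⁰ = 1.227 × 10⁻²⁴ kg·m/s.
KE = p²/(2m) = 8.264 × 10⁻¹⁹ J.
V = KE/e = 8.264 × 10⁻¹⁹ / (1.602 × 10⁻¹⁹) = 5.16 V.

V = 5.16 V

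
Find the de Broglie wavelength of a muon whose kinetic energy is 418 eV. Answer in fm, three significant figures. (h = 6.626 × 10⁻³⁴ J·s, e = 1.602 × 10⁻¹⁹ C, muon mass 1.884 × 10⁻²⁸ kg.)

KE = 418 eV = 6.696 × 10⁻¹⁷ J.
p = √(2mKE) = √(2 × 1.884 × 10⁻²⁸ × 6.696 × 10⁻¹⁷) = 1.588 × 10⁻²² kg·m/s.
λ = h/p = 6.626 × 10⁻³⁴ / 1.588 × 10⁻²² = 4.17 × 10⁻¹² m = 4170 fm.

λ = 4170 fm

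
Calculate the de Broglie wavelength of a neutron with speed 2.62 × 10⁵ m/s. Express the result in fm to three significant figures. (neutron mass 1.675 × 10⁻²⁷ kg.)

p = mv = 1.675 × 10⁻²⁷ × 2.62 × 10⁵ = 4.388 × 10⁻²² kg·m/s.
λ = h/p = 6.626 × 10⁻³⁴ / 4.388 × 10⁻²² = 1.51 × 10⁻¹² m = 1510 fm.

λ = 1510 fm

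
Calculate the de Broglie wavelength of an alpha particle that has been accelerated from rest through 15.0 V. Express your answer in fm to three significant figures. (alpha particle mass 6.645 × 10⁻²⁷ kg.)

λ = 2620 fm

KE = 2eV = 2 × 1.602 × 10⁻¹⁹ × 15.00 = 4.806 × 10⁻¹⁸ J.
p = √(2mKE) = √(2 × 6.645 × 10⁻²⁷ × 4.806 × 10⁻¹⁸) = 2.527 × 10⁻²² kg·m/s.
λ = h/p = 6.626 × 10⁻³⁴ / 2.527 × 10⁻²² = 2.62 × 10⁻¹² m = 2620 fm.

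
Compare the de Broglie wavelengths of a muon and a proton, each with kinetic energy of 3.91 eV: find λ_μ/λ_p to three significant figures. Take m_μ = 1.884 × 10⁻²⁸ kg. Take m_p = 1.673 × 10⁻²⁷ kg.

At fixed KE, p = √(2mKE) so λ = h/p ∝ 1/√m.
λ_μ/λ_p = √(m_p/m_μ) = √(1.673 × 10⁻²⁷/1.884 × 10⁻²⁸) = √(8.880) = 2.98.

λ_μ/λ_p = 2.98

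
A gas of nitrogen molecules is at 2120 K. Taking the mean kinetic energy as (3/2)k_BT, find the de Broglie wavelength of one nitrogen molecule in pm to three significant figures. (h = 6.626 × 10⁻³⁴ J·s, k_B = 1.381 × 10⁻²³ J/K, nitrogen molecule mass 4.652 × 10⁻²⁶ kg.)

λ = 10.4 pm

KE = (3/2)k_BT = 1.5 × 1.381 × 10⁻²³ × 2120 = 4.392 × 10⁻²⁰ J.
p = √(2mKE) = √(2 × 4.652 × 10⁻²⁶ × 4.392 × 10⁻²⁰) = 6.392 × 10⁻²³ kg·m/s.
λ = h/p = 1.04 × 10⁻¹¹ m = 10.4 pm.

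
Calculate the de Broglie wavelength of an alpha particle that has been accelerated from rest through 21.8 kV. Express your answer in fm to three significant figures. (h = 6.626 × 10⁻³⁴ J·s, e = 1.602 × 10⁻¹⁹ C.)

KE = 2eV = 2 × 1.602 × 10⁻¹⁹ × 2.180 × 10⁴ = 6.985 × 10⁻¹⁵ J.
p = √(2mKE) = √(2 × 6.645 × 10⁻²⁷ × 6.985 × 10⁻¹⁵) = 9.635 × 10⁻²¹ kg·m/s.
λ = h/p = 6.626 × 10⁻³⁴ / 9.635 × 10⁻²¹ = 6.88 × 10⁻¹⁴ m = 68.8 fm.

λ = 68.8 fm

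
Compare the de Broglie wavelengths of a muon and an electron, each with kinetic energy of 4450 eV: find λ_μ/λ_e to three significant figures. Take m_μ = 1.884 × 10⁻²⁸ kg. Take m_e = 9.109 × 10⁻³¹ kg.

At fixed KE, p = √(2mKE) so λ = h/p ∝ 1/√m.
λ_μ/λ_e = √(m_e/m_μ) = √(9.109 × 10⁻³¹/1.884 × 10⁻²⁸) = √(4.835 × 10⁻³) = 0.0695.

λ_μ/λ_e = 0.0695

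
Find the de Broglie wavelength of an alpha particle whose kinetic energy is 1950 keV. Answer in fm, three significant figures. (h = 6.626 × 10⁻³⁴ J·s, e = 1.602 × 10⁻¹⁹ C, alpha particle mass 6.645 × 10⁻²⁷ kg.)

KE = 1950 keV = 3.124 × 10⁻¹³ J.
p = √(2mKE) = √(2 × 6.645 × 10⁻²⁷ × 3.124 × 10⁻¹³) = 6.443 × 10⁻²⁰ kg·m/s.
λ = h/p = 6.626 × 10⁻³⁴ / 6.443 × 10⁻²⁰ = 1.03 × 10⁻¹⁴ m = 10.3 fm.

λ = 10.3 fm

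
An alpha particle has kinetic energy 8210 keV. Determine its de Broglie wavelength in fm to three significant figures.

KE = 8210 keV = 1.315 × 10⁻¹² J.
p = √(2mKE) = √(2 × 6.645 × 10⁻²⁷ × 1.315 × 10⁻¹²) = 1.322 × 10⁻¹⁹ kg·m/s.
λ = h/p = 6.626 × 10⁻³⁴ / 1.322 × 10⁻¹⁹ = 5.01 × 10⁻¹⁵ m = 5.01 fm.

λ = 5.01 fm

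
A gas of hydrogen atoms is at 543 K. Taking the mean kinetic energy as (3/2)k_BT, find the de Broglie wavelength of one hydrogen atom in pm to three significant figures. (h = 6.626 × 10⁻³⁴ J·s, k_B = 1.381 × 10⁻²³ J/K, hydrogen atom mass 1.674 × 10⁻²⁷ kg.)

KE = (3/2)k_BT = 1.5 × 1.381 × 10⁻²³ × 543 = 1.125 × 10⁻²⁰ J.
p = √(2mKE) = √(2 × 1.674 × 10⁻²⁷ × 1.125 × 10⁻²⁰) = 6.137 × 10⁻²⁴ kg·m/s.
λ = h/p = 1.08 × 10⁻¹⁰ m = 108 pm.

λ = 108 pm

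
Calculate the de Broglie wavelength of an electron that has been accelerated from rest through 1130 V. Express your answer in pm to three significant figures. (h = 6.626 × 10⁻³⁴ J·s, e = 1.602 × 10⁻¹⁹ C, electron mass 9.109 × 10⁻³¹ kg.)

KE = eV = 1.602 × 10⁻¹⁹ × 1130 = 1.810 × 10⁻¹⁶ J.
p = √(2mKE) = √(2 × 9.109 × 10⁻³¹ × 1.810 × 10⁻¹⁶) = 1.816 × 10⁻²³ kg·m/s.
λ = h/p = 6.626 × 10⁻³⁴ / 1.816 × 10⁻²³ = 3.65 × 10⁻¹¹ m = 36.5 pm.

λ = 36.5 pm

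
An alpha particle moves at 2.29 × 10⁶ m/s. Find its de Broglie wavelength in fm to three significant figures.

p = mv = 6.645 × 10⁻²⁷ × 2.29 × 10⁶ = 1.522 × 10⁻²⁰ kg·m/s.
λ = h/p = 6.626 × 10⁻³⁴ / 1.522 × 10⁻²⁰ = 4.35 × 10⁻¹⁴ m = 43.5 fm.

λ = 43.5 fm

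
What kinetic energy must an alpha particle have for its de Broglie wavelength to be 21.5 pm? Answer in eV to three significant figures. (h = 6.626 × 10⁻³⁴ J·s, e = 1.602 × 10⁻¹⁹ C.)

p = h/λ = 6.626 × 10⁻³⁴ / 2.150 × 10⁻¹¹ = 3.082 × 10⁻²³ kg·m/s.
KE = p²/(2m) = (3.082 × 10⁻²³)² / (2 × 6.645 × 10⁻²⁷) = 7.147 × 10⁻²⁰ J = 0.446 eV.

KE = 0.446 eV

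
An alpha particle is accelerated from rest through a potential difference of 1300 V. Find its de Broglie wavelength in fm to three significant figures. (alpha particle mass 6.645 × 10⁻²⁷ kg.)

λ = 282 fm

KE = 2eV = 2 × 1.602 × 10⁻¹⁹ × 1300 = 4.165 × 10⁻¹⁶ J.
p = √(2mKE) = √(2 × 6.645 × 10⁻²⁷ × 4.165 × 10⁻¹⁶) = 2.353 × 10⁻²¹ kg·m/s.
λ = h/p = 6.626 × 10⁻³⁴ / 2.353 × 10⁻²¹ = 2.82 × 10⁻¹³ m = 282 fm.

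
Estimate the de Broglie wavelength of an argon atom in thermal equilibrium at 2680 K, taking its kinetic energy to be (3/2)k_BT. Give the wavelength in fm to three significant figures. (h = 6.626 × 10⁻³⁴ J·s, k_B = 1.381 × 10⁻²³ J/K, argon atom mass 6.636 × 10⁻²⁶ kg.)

KE = (3/2)k_BT = 1.5 × 1.381 × 10⁻²³ × 2680 = 5.552 × 10⁻²⁰ J.
p = √(2mKE) = √(2 × 6.636 × 10⁻²⁶ × 5.552 × 10⁻²⁰) = 8.584 × 10⁻²³ kg·m/s.
λ = h/p = 7.72 × 10⁻¹² m = 7720 fm.

λ = 7720 fm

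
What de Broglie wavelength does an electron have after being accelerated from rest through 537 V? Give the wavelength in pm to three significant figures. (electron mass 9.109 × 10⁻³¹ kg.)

KE = eV = 1.602 × 10⁻¹⁹ × 537.0 = 8.603 × 10⁻¹⁷ J.
p = √(2mKE) = √(2 × 9.109 × 10⁻³¹ × 8.603 × 10⁻¹⁷) = 1.252 × 10⁻²³ kg·m/s.
λ = h/p = 6.626 × 10⁻³⁴ / 1.252 × 10⁻²³ = 5.29 × 10⁻¹¹ m = 52.9 pm.

λ = 52.9 pm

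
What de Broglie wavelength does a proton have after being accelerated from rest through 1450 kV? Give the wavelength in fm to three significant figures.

KE = eV = 1.602 × 10⁻¹⁹ × 1.450 × 10⁶ = 2.323 × 10⁻¹³ J.
p = √(2mKE) = √(2 × 1.673 × 10⁻²⁷ × 2.323 × 10⁻¹³) = 2.788 × 10⁻²⁰ kg·m/s.
λ = h/p = 6.626 × 10⁻³⁴ / 2.788 × 10⁻²⁰ = 2.38 × 10⁻¹⁴ m = 23.8 fm.

λ = 23.8 fm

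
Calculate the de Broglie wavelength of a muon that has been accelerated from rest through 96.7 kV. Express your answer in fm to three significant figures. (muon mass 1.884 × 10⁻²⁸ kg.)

KE = eV = 1.602 × 10⁻¹⁹ × 9.670 × 10⁴ = 1.549 × 10⁻¹⁴ J.
p = √(2mKE) = √(2 × 1.884 × 10⁻²⁸ × 1.549 × 10⁻¹⁴) = 2.416 × 10⁻²¹ kg·m/s.
λ = h/p = 6.626 × 10⁻³⁴ / 2.416 × 10⁻²¹ = 2.74 × 10⁻¹³ m = 274 fm.

λ = 274 fm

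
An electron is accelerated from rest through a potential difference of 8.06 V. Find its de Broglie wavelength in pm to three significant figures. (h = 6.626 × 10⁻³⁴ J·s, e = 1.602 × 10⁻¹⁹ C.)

KE = eV = 1.602 × 10⁻¹⁹ × 8.060 = 1.291 × 10⁻¹⁸ J.
p = √(2mKE) = √(2 × 9.109 × 10⁻³¹ × 1.291 × 10⁻¹⁸) = 1.534 × 10⁻²⁴ kg·m/s.
λ = h/p = 6.626 × 10⁻³⁴ / 1.534 × 10⁻²⁴ = 4.32 × 10⁻¹⁰ m = 432 pm.

λ = 432 pm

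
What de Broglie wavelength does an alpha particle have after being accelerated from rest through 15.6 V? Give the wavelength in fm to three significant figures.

λ = 2570 fm

KE = 2eV = 2 × 1.602 × 10⁻¹⁹ × 15.60 = 4.998 × 10⁻¹⁸ J.
p = √(2mKE) = √(2 × 6.645 × 10⁻²⁷ × 4.998 × 10⁻¹⁸) = 2.577 × 10⁻²² kg·m/s.
λ = h/p = 6.626 × 10⁻³⁴ / 2.577 × 10⁻²² = 2.57 × 10⁻¹² m = 2570 fm.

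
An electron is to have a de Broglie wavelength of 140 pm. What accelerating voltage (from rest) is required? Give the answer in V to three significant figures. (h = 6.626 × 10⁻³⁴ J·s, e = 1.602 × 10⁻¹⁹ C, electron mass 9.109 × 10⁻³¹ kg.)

p = h/λ = 6.626 × 10⁻³⁴ / 1.400 × 10⁻¹⁰ = 4.733 × 10⁻²⁴ kg·m/s.
KE = p²/(2m) = 1.230 × 10⁻¹⁷ J.
V = KE/e = 1.230 × 10⁻¹⁷ / (1.602 × 10⁻¹⁹) = 76.8 V.

V = 76.8 V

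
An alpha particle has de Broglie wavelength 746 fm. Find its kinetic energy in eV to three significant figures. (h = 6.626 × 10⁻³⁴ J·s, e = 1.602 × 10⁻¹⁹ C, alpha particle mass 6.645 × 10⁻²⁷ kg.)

p = h/λ = 6.626 × 10⁻³⁴ / 7.460 × 10⁻¹³ = 8.882 × 10⁻²² kg·m/s.
KE = p²/(2m) = (8.882 × 10⁻²²)² / (2 × 6.645 × 10⁻²⁷) = 5.936 × 10⁻¹⁷ J = 371 eV.

KE = 371 eV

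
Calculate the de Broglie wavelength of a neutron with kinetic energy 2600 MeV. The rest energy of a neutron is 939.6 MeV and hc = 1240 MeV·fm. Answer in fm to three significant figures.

Total energy E = KE + m₀c² = 2600 + 939.6 = 3539.6 MeV.
(pc)² = E² − (m₀c²)² = (3539.6)² − (939.6)² = 1.165 × 10⁷ MeV², so pc = 3413 MeV.
λ = hc/(pc) = 1240 MeV·fm / 3413 MeV = 0.363 fm.

λ = 0.363 fm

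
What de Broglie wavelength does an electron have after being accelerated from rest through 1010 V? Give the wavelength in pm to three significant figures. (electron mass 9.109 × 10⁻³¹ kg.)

KE = eV = 1.602 × 10⁻¹⁹ × 1010 = 1.618 × 10⁻¹⁶ J.
p = √(2mKE) = √(2 × 9.109 × 10⁻³¹ × 1.618 × 10⁻¹⁶) = 1.717 × 10⁻²³ kg·m/s.
λ = h/p = 6.626 × 10⁻³⁴ / 1.717 × 10⁻²³ = 3.86 × 10⁻¹¹ m = 38.6 pm.

λ = 38.6 pm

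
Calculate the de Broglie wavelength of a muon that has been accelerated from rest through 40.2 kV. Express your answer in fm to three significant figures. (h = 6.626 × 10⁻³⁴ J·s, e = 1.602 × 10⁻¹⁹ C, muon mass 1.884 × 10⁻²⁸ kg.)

λ = 425 fm

KE = eV = 1.602 × 10⁻¹⁹ × 4.020 × 10⁴ = 6.440 × 10⁻¹⁵ J.
p = √(2mKE) = √(2 × 1.884 × 10⁻²⁸ × 6.440 × 10⁻¹⁵) = 1.558 × 10⁻²¹ kg·m/s.
λ = h/p = 6.626 × 10⁻³⁴ / 1.558 × 10⁻²¹ = 4.25 × 10⁻¹³ m = 425 fm.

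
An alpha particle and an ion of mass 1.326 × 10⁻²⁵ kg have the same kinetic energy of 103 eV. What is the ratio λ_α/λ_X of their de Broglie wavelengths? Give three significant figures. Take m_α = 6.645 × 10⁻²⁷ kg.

λ_α/λ_X = 4.47

At fixed KE, p = √(2mKE) so λ = h/p ∝ 1/√m.
λ_α/λ_X = √(m_X/m_α) = √(1.326 × 10⁻²⁵/6.645 × 10⁻²⁷) = √(19.95) = 4.47.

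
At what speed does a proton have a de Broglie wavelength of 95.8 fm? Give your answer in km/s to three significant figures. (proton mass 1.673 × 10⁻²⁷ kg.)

p = h/λ = 6.626 × 10⁻³⁴ / 9.580 × 10⁻¹⁴ = 6.916 × 10⁻²¹ kg·m/s.
v = p/m = 6.916 × 10⁻²¹ / 1.673 × 10⁻²⁷ = 4.13 × 10⁶ m/s = 4130 km/s.

v = 4130 km/s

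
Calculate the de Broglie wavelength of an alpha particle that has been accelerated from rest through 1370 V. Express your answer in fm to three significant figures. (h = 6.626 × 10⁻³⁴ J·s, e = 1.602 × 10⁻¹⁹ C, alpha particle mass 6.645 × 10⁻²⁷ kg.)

λ = 274 fm

KE = 2eV = 2 × 1.602 × 10⁻¹⁹ × 1370 = 4.389 × 10⁻¹⁶ J.
p = √(2mKE) = √(2 × 6.645 × 10⁻²⁷ × 4.389 × 10⁻¹⁶) = 2.415 × 10⁻²¹ kg·m/s.
λ = h/p = 6.626 × 10⁻³⁴ / 2.415 × 10⁻²¹ = 2.74 × 10⁻¹³ m = 274 fm.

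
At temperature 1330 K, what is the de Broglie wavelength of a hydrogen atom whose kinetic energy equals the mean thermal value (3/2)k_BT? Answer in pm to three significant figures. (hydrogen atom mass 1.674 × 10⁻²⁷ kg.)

KE = (3/2)k_BT = 1.5 × 1.381 × 10⁻²³ × 1330 = 2.755 × 10⁻²⁰ J.
p = √(2mKE) = √(2 × 1.674 × 10⁻²⁷ × 2.755 × 10⁻²⁰) = 9.604 × 10⁻²⁴ kg·m/s.
λ = h/p = 6.90 × 10⁻¹¹ m = 69.0 pm.

λ = 69.0 pm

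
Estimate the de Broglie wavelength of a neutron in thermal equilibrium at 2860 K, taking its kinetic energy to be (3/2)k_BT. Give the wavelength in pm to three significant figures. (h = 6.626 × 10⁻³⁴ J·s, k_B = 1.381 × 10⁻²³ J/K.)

KE = (3/2)k_BT = 1.5 × 1.381 × 10⁻²³ × 2860 = 5.924 × 10⁻²⁰ J.
p = √(2mKE) = √(2 × 1.675 × 10⁻²⁷ × 5.924 × 10⁻²⁰) = 1.409 × 10⁻²³ kg·m/s.
λ = h/p = 4.70 × 10⁻¹¹ m = 47.0 pm.

λ = 47.0 pm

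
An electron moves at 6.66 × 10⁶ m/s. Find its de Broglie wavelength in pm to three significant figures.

p = mv = 9.109 × 10⁻³¹ × 6.66 × 10⁶ = 6.067 × 10⁻²⁴ kg·m/s.
λ = h/p = 6.626 × 10⁻³⁴ / 6.067 × 10⁻²⁴ = 1.09 × 10⁻¹⁰ m = 109 pm.

λ = 109 pm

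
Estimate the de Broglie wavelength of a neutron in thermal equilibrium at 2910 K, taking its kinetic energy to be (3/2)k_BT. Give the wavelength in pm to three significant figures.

λ = 46.6 pm

KE = (3/2)k_BT = 1.5 × 1.381 × 10⁻²³ × 2910 = 6.028 × 10⁻²⁰ J.
p = √(2mKE) = √(2 × 1.675 × 10⁻²⁷ × 6.028 × 10⁻²⁰) = 1.421 × 10⁻²³ kg·m/s.
λ = h/p = 4.66 × 10⁻¹¹ m = 46.6 pm.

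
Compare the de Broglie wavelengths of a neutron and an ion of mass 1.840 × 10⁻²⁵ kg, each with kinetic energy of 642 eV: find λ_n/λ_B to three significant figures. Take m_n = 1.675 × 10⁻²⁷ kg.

At fixed KE, p = √(2mKE) so λ = h/p ∝ 1/√m.
λ_n/λ_B = √(m_B/m_n) = √(1.840 × 10⁻²⁵/1.675 × 10⁻²⁷) = √(109.9) = 10.5.

λ_n/λ_B = 10.5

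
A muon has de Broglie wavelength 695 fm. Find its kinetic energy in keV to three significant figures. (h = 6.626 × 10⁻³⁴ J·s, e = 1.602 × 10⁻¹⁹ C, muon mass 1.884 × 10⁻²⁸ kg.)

p = h/λ = 6.626 × 10⁻³⁴ / 6.950 × 10⁻¹³ = 9.534 × 10⁻²² kg·m/s.
KE = p²/(2m) = (9.534 × 10⁻²²)² / (2 × 1.884 × 10⁻²⁸) = 2.412 × 10⁻¹⁵ J = 15.1 keV.

KE = 15.1 keV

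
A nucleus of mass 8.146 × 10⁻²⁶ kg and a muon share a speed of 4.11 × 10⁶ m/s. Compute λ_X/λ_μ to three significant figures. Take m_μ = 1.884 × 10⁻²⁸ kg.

At fixed v, p = mv so λ = h/(mv) ∝ 1/m.
λ_X/λ_μ = m_μ/m_X = 1.884 × 10⁻²⁸/8.146 × 10⁻²⁶ = 2.31 × 10⁻³.

λ_X/λ_μ = 2.31 × 10⁻³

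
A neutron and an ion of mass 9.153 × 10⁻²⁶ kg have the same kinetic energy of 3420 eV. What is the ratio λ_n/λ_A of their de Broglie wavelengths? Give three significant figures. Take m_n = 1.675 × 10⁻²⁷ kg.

λ_n/λ_A = 7.39

At fixed KE, p = √(2mKE) so λ = h/p ∝ 1/√m.
λ_n/λ_A = √(m_A/m_n) = √(9.153 × 10⁻²⁶/1.675 × 10⁻²⁷) = √(54.64) = 7.39.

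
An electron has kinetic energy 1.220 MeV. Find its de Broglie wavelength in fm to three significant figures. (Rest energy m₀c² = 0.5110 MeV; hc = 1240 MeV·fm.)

Total energy E = KE + m₀c² = 1.220 + 0.5110 = 1.7310 MeV.
(pc)² = E² − (m₀c²)² = (1.7310)² − (0.5110)² = 2.735 MeV², so pc = 1.654 MeV.
λ = hc/(pc) = 1240 MeV·fm / 1.654 MeV = 750 fm.

λ = 750 fm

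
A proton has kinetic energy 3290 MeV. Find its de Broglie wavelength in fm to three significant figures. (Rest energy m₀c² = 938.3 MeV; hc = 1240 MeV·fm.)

Total energy E = KE + m₀c² = 3290 + 938.3 = 4228.3 MeV.
(pc)² = E² − (m₀c²)² = (4228.3)² − (938.3)² = 1.700 × 10⁷ MeV², so pc = 4123 MeV.
λ = hc/(pc) = 1240 MeV·fm / 4123 MeV = 0.301 fm.

λ = 0.301 fm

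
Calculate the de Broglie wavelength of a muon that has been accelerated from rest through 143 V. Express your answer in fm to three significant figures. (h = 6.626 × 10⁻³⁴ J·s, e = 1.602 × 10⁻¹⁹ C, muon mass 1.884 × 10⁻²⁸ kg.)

λ = 7130 fm

KE = eV = 1.602 × 10⁻¹⁹ × 143.0 = 2.291 × 10⁻¹⁷ J.
p = √(2mKE) = √(2 × 1.884 × 10⁻²⁸ × 2.291 × 10⁻¹⁷) = 9.291 × 10⁻²³ kg·m/s.
λ = h/p = 6.626 × 10⁻³⁴ / 9.291 × 10⁻²³ = 7.13 × 10⁻¹² m = 7130 fm.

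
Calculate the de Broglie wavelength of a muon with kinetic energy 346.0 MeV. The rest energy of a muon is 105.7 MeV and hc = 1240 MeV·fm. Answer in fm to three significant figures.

Total energy E = KE + m₀c² = 346.0 + 105.7 = 451.7 MeV.
(pc)² = E² − (m₀c²)² = (451.7)² − (105.7)² = 1.929 × 10⁵ MeV², so pc = 439.2 MeV.
λ = hc/(pc) = 1240 MeV·fm / 439.2 MeV = 2.82 fm.

λ = 2.82 fm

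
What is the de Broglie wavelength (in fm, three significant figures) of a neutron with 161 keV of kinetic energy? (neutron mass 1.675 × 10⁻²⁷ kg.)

λ = 71.3 fm

KE = 161 keV = 2.579 × 10⁻¹⁴ J.
p = √(2mKE) = √(2 × 1.675 × 10⁻²⁷ × 2.579 × 10⁻¹⁴) = 9.295 × 10⁻²¹ kg·m/s.
λ = h/p = 6.626 × 10⁻³⁴ / 9.295 × 10⁻²¹ = 7.13 × 10⁻¹⁴ m = 71.3 fm.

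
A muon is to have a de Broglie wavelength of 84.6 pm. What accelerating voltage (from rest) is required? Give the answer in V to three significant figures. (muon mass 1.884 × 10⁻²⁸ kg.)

V = 1.02 V

p = h/λ = 6.626 × 10⁻³⁴ / 8.460 × 10⁻¹¹ = 7.832 × 10⁻²⁴ kg·m/s.
KE = p²/(2m) = 1.628 × 10⁻¹⁹ J.
V = KE/e = 1.628 × 10⁻¹⁹ / (1.602 × 10⁻¹⁹) = 1.02 V.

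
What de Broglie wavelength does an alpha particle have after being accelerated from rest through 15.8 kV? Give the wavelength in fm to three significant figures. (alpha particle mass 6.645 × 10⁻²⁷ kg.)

λ = 80.8 fm

KE = 2eV = 2 × 1.602 × 10⁻¹⁹ × 1.580 × 10⁴ = 5.062 × 10⁻¹⁵ J.
p = √(2mKE) = √(2 × 6.645 × 10⁻²⁷ × 5.062 × 10⁻¹⁵) = 8.202 × 10⁻²¹ kg·m/s.
λ = h/p = 6.626 × 10⁻³⁴ / 8.202 × 10⁻²¹ = 8.08 × 10⁻¹⁴ m = 80.8 fm.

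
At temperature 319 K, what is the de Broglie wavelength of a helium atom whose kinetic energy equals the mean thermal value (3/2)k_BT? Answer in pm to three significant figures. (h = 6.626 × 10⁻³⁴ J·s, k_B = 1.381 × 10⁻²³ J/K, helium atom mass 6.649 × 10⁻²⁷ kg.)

λ = 70.7 pm

KE = (3/2)k_BT = 1.5 × 1.381 × 10⁻²³ × 319 = 6.608 × 10⁻²¹ J.
p = √(2mKE) = √(2 × 6.649 × 10⁻²⁷ × 6.608 × 10⁻²¹) = 9.374 × 10⁻²⁴ kg·m/s.
λ = h/p = 7.07 × 10⁻¹¹ m = 70.7 pm.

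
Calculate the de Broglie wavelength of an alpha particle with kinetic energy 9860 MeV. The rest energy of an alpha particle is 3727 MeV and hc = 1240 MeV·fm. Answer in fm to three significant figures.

λ = 0.0949 fm

Total energy E = KE + m₀c² = 9860 + 3727 = 13587 MeV.
(pc)² = E² − (m₀c²)² = (13587)² − (3727)² = 1.707 × 10⁸ MeV², so pc = 1.307 × 10⁴ MeV.
λ = hc/(pc) = 1240 MeV·fm / 1.307 × 10⁴ MeV = 0.0949 fm.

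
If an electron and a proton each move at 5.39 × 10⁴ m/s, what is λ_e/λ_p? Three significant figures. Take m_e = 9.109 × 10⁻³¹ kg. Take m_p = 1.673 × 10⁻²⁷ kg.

At fixed v, p = mv so λ = h/(mv) ∝ 1/m.
λ_e/λ_p = m_p/m_e = 1.673 × 10⁻²⁷/9.109 × 10⁻³¹ = 1840.

λ_e/λ_p = 1840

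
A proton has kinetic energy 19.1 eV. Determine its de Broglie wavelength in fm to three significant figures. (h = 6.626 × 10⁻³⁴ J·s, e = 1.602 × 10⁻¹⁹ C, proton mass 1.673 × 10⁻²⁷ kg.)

KE = 19.1 eV = 3.060 × 10⁻¹⁸ J.
p = √(2mKE) = √(2 × 1.673 × 10⁻²⁷ × 3.060 × 10⁻¹⁸) = 1.012 × 10⁻²² kg·m/s.
λ = h/p = 6.626 × 10⁻³⁴ / 1.012 × 10⁻²² = 6.55 × 10⁻¹² m = 6550 fm.

λ = 6550 fm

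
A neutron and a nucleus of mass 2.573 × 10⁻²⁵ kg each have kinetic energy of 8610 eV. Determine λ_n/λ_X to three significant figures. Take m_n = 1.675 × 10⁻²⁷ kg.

At fixed KE, p = √(2mKE) so λ = h/p ∝ 1/√m.
λ_n/λ_X = √(m_X/m_n) = √(2.573 × 10⁻²⁵/1.675 × 10⁻²⁷) = √(153.6) = 12.4.

λ_n/λ_X = 12.4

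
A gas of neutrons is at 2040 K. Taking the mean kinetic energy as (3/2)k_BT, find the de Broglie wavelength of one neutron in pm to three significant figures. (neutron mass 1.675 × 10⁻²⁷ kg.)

KE = (3/2)k_BT = 1.5 × 1.381 × 10⁻²³ × 2040 = 4.226 × 10⁻²⁰ J.
p = √(2mKE) = √(2 × 1.675 × 10⁻²⁷ × 4.226 × 10⁻²⁰) = 1.190 × 10⁻²³ kg·m/s.
λ = h/p = 5.57 × 10⁻¹¹ m = 55.7 pm.

λ = 55.7 pm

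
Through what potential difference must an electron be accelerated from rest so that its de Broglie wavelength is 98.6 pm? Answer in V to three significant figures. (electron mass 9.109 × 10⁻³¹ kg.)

p = h/λ = 6.626 × 10⁻³⁴ / 9.860 × 10⁻¹¹ = 6.720 × 10⁻²⁴ kg·m/s.
KE = p²/(2m) = 2.479 × 10⁻¹⁷ J.
V = KE/e = 2.479 × 10⁻¹⁷ / (1.602 × 10⁻¹⁹) = 155 V.

V = 155 V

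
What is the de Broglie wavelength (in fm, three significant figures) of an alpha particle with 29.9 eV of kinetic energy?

λ = 2630 fm

KE = 29.9 eV = 4.790 × 10⁻¹⁸ J.
p = √(2mKE) = √(2 × 6.645 × 10⁻²⁷ × 4.790 × 10⁻¹⁸) = 2.523 × 10⁻²² kg·m/s.
λ = h/p = 6.626 × 10⁻³⁴ / 2.523 × 10⁻²² = 2.63 × 10⁻¹² m = 2630 fm.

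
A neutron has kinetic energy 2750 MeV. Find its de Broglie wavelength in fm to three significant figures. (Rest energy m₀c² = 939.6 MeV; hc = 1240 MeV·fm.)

λ = 0.348 fm

Total energy E = KE + m₀c² = 2750 + 939.6 = 3689.6 MeV.
(pc)² = E² − (m₀c²)² = (3689.6)² − (939.6)² = 1.273 × 10⁷ MeV², so pc = 3568 MeV.
λ = hc/(pc) = 1240 MeV·fm / 3568 MeV = 0.348 fm.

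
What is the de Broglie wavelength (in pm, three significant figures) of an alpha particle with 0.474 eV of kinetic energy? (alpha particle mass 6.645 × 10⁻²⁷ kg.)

KE = 0.474 eV = 7.593 × 10⁻²⁰ J.
p = √(2mKE) = √(2 × 6.645 × 10⁻²⁷ × 7.593 × 10⁻²⁰) = 3.177 × 10⁻²³ kg·m/s.
λ = h/p = 6.626 × 10⁻³⁴ / 3.177 × 10⁻²³ = 2.09 × 10⁻¹¹ m = 20.9 pm.

λ = 20.9 pm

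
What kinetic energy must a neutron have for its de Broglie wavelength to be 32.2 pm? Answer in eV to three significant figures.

KE = 0.789 eV

p = h/λ = 6.626 × 10⁻³⁴ / 3.220 × 10⁻¹¹ = 2.058 × 10⁻²³ kg·m/s.
KE = p²/(2m) = (2.058 × 10⁻²³)² / (2 × 1.675 × 10⁻²⁷) = 1.264 × 10⁻¹⁹ J = 0.789 eV.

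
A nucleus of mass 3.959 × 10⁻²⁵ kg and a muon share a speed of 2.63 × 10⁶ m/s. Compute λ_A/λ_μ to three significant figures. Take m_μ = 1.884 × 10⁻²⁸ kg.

λ_A/λ_μ = 4.76 × 10⁻⁴

At fixed v, p = mv so λ = h/(mv) ∝ 1/m.
λ_A/λ_μ = m_μ/m_A = 1.884 × 10⁻²⁸/3.959 × 10⁻²⁵ = 4.76 × 10⁻⁴.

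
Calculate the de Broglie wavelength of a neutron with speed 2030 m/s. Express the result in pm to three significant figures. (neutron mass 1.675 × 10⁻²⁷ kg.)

p = mv = 1.675 × 10⁻²⁷ × 2030 = 3.400 × 10⁻²⁴ kg·m/s.
λ = h/p = 6.626 × 10⁻³⁴ / 3.400 × 10⁻²⁴ = 1.95 × 10⁻¹⁰ m = 195 pm.

λ = 195 pm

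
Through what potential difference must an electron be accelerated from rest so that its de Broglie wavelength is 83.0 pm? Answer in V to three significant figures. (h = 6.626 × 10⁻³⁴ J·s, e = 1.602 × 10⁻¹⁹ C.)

V = 218 V

p = h/λ = 6.626 × 10⁻³⁴ / 8.300 × 10⁻¹¹ = 7.983 × 10⁻²⁴ kg·m/s.
KE = p²/(2m) = 3.498 × 10⁻¹⁷ J.
V = KE/e = 3.498 × 10⁻¹⁷ / (1.602 × 10⁻¹⁹) = 218 V.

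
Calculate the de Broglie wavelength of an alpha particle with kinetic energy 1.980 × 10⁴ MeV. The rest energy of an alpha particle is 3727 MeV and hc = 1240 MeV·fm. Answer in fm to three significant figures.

λ = 0.0534 fm

Total energy E = KE + m₀c² = 1.980 × 10⁴ + 3727 = 23527 MeV.
(pc)² = E² − (m₀c²)² = (23527)² − (3727)² = 5.396 × 10⁸ MeV², so pc = 2.323 × 10⁴ MeV.
λ = hc/(pc) = 1240 MeV·fm / 2.323 × 10⁴ MeV = 0.0534 fm.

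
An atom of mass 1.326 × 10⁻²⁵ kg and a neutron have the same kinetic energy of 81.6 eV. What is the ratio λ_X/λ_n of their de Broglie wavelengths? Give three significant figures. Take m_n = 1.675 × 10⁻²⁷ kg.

λ_X/λ_n = 0.112

At fixed KE, p = √(2mKE) so λ = h/p ∝ 1/√m.
λ_X/λ_n = √(m_n/m_X) = √(1.675 × 10⁻²⁷/1.326 × 10⁻²⁵) = √(0.01263) = 0.112.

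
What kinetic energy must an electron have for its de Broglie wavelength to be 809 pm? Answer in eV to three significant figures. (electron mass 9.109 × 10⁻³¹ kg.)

p = h/λ = 6.626 × 10⁻³⁴ / 8.090 × 10⁻¹⁰ = 8.190 × 10⁻²⁵ kg·m/s.
KE = p²/(2m) = (8.190 × 10⁻²⁵)² / (2 × 9.109 × 10⁻³¹) = 3.682 × 10⁻¹⁹ J = 2.30 eV.

KE = 2.30 eV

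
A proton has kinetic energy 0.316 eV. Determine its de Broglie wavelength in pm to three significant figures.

λ = 50.9 pm

KE = 0.316 eV = 5.062 × 10⁻²⁰ J.
p = √(2mKE) = √(2 × 1.673 × 10⁻²⁷ × 5.062 × 10⁻²⁰) = 1.301 × 10⁻²³ kg·m/s.
λ = h/p = 6.626 × 10⁻³⁴ / 1.301 × 10⁻²³ = 5.09 × 10⁻¹¹ m = 50.9 pm.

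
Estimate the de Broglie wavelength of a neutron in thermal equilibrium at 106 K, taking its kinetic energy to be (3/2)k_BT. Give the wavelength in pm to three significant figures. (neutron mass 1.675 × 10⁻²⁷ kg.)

KE = (3/2)k_BT = 1.5 × 1.381 × 10⁻²³ × 106 = 2.196 × 10⁻²¹ J.
p = √(2mKE) = √(2 × 1.675 × 10⁻²⁷ × 2.196 × 10⁻²¹) = 2.712 × 10⁻²⁴ kg·m/s.
λ = h/p = 2.44 × 10⁻¹⁰ m = 244 pm.

λ = 244 pm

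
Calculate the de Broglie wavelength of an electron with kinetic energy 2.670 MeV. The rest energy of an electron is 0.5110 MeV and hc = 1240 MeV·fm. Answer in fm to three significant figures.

Total energy E = KE + m₀c² = 2.670 + 0.5110 = 3.1810 MeV.
(pc)² = E² − (m₀c²)² = (3.1810)² − (0.5110)² = 9.858 MeV², so pc = 3.140 MeV.
λ = hc/(pc) = 1240 MeV·fm / 3.140 MeV = 395 fm.

λ = 395 fm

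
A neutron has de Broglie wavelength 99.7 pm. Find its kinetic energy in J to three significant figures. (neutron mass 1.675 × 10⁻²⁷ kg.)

KE = 1.32 × 10⁻²⁰ J

p = h/λ = 6.626 × 10⁻³⁴ / 9.970 × 10⁻¹¹ = 6.646 × 10⁻²⁴ kg·m/s.
KE = p²/(2m) = (6.646 × 10⁻²⁴)² / (2 × 1.675 × 10⁻²⁷) = 1.318 × 10⁻²⁰ J = 1.32 × 10⁻²⁰ J.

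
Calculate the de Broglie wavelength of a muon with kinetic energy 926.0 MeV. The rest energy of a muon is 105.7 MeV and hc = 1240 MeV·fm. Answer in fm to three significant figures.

λ = 1.21 fm

Total energy E = KE + m₀c² = 926.0 + 105.7 = 1031.7 MeV.
(pc)² = E² − (m₀c²)² = (1031.7)² − (105.7)² = 1.053 × 10⁶ MeV², so pc = 1026 MeV.
λ = hc/(pc) = 1240 MeV·fm / 1026 MeV = 1.21 fm.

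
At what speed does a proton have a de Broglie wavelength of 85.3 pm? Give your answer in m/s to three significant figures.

v = 4640 m/s

p = h/λ = 6.626 × 10⁻³⁴ / 8.530 × 10⁻¹¹ = 7.768 × 10⁻²⁴ kg·m/s.
v = p/m = 7.768 × 10⁻²⁴ / 1.673 × 10⁻²⁷ = 4.64 × 10³ m/s = 4640 m/s.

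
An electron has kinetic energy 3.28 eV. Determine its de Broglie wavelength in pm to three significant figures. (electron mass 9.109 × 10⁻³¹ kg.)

KE = 3.28 eV = 5.255 × 10⁻¹⁹ J.
p = √(2mKE) = √(2 × 9.109 × 10⁻³¹ × 5.255 × 10⁻¹⁹) = 9.784 × 10⁻²⁵ kg·m/s.
λ = h/p = 6.626 × 10⁻³⁴ / 9.784 × 10⁻²⁵ = 6.77 × 10⁻¹⁰ m = 677 pm.

λ = 677 pm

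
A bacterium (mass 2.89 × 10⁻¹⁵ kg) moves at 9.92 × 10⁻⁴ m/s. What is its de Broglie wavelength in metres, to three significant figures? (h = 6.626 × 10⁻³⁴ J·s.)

p = mv = 2.89 × 10⁻¹⁵ × 9.92 × 10⁻⁴ = 2.867 × 10⁻¹⁸ kg·m/s.
λ = h/p = 6.626 × 10⁻³⁴ / 2.867 × 10⁻¹⁸ = 2.31 × 10⁻¹⁶ m.

λ = 2.31 × 10⁻¹⁶ m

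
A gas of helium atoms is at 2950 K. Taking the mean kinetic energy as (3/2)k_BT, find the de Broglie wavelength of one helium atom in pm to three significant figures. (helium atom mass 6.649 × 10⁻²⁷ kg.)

λ = 23.2 pm

KE = (3/2)k_BT = 1.5 × 1.381 × 10⁻²³ × 2950 = 6.111 × 10⁻²⁰ J.
p = √(2mKE) = √(2 × 6.649 × 10⁻²⁷ × 6.111 × 10⁻²⁰) = 2.851 × 10⁻²³ kg·m/s.
λ = h/p = 2.32 × 10⁻¹¹ m = 23.2 pm.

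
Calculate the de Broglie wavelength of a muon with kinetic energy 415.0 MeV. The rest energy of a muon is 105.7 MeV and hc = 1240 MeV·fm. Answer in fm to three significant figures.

λ = 2.43 fm

Total energy E = KE + m₀c² = 415.0 + 105.7 = 520.7 MeV.
(pc)² = E² − (m₀c²)² = (520.7)² − (105.7)² = 2.600 × 10⁵ MeV², so pc = 509.9 MeV.
λ = hc/(pc) = 1240 MeV·fm / 509.9 MeV = 2.43 fm.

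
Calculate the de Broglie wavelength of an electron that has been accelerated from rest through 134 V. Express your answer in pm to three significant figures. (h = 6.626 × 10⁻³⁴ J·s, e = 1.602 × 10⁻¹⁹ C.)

KE = eV = 1.602 × 10⁻¹⁹ × 134.0 = 2.147 × 10⁻¹⁷ J.
p = √(2mKE) = √(2 × 9.109 × 10⁻³¹ × 2.147 × 10⁻¹⁷) = 6.254 × 10⁻²⁴ kg·m/s.
λ = h/p = 6.626 × 10⁻³⁴ / 6.254 × 10⁻²⁴ = 1.06 × 10⁻¹⁰ m = 106 pm.

λ = 106 pm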